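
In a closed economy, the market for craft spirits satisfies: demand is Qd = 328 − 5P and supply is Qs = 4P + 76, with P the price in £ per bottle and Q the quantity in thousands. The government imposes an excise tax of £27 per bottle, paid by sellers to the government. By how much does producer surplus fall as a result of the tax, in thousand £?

Without the tax, 328 − 5P = 4P + 76 gives 9P = 252, so P* = £28 and Q* = 188.
With the tax collected from sellers, supply shifts: Qs = 4(P − 27) + 76.
Solving gives Q = 128 with buyers paying £40 and sellers receiving £13 (the £27 wedge).
ΔPS is the trapezoid between Q = 128 and Q = 188 of height £15: ½ · (188 + 128) · 15 = £2370.

Producer surplus falls by £2370 thousand.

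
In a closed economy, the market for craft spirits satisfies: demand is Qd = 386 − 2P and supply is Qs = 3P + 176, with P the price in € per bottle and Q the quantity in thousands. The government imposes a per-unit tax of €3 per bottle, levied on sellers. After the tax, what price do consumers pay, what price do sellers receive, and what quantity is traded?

Consumers pay €43.8; sellers receive €40.8; quantity = 298.4.

Without the tax, 386 − 2P = 3P + 176 gives 5P = 210, so P* = €42 and Q* = 302.
With the tax collected from sellers, supply shifts: Qs = 3(P − 3) + 176.
New equilibrium: consumers pay €43.8, sellers receive €40.8, Q = 298.4. (Wedge: Pb − Ps = 3.)
The less price-elastic side of the market bears the larger share of a per-unit tax.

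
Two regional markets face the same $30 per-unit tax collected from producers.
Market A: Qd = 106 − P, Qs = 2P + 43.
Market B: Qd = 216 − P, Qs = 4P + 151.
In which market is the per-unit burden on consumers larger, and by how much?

Market A: pre-tax P* = $21, Q* = 85; post-tax Q = 65; per-unit burden on consumers = $20.
Market B: pre-tax P* = $13, Q* = 203; post-tax Q = 179; per-unit burden on consumers = $24.
Difference: $20 vs $24 → market B is larger by $4.

Market B, by $4.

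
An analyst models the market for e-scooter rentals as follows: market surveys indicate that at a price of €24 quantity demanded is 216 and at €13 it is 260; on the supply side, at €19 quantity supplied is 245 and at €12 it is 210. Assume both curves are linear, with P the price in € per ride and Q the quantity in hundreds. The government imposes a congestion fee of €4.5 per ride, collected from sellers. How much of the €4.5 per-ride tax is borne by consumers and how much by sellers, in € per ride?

Demand slope: (260 − 216)/(13 − 24) = -4, so Qd = 312 − 4P.
Supply slope: (210 − 245)/(12 − 19) = 5, so Qs = 5P + 150.
Without the tax, 312 − 4P = 5P + 150 gives 9P = 162, so P* = €18 and Q* = 240.
With the tax collected from sellers, supply shifts: Qs = 5(P − 4.5) + 150.
Solving gives Q = 230 with consumers paying €20.5 and sellers receiving €16 (the €4.5 wedge).
Burden on consumers: €2.5; on sellers: €2. (They sum to €4.5.)
The less price-elastic side of the market bears the larger share of a per-unit tax.

Consumers bear €2.5 per ride; sellers bear €2 per ride.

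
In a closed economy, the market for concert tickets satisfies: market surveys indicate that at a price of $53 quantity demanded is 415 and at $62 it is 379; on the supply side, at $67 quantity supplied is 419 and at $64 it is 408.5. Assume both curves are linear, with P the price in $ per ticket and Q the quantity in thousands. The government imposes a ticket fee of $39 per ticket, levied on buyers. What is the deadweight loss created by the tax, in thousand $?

Deadweight loss = $1419.6 thousand.

Demand slope: (379 − 415)/(62 − 53) = -4, so Qd = 627 − 4P.
Supply slope: (408.5 − 419)/(64 − 67) = 3.5, so Qs = 3.5P + 184.5.
Without the tax, 627 − 4P = 3.5P + 184.5 gives 7.5P = 442.5, so P* = $59 and Q* = 391.
With the tax collected from buyers, demand (in seller-price terms) shifts: Qd = 627 − 4(P + 39).
New equilibrium: buyers pay $77.2, producers receive $38.2, Q = 318.2. (Wedge: Pb − Ps = 39.)
Quantity falls by |ΔQ| = |391 − 318.2| = 72.8.
DWL = ½ · t · |ΔQ| = ½ · 39 · 72.8 = $1419.6.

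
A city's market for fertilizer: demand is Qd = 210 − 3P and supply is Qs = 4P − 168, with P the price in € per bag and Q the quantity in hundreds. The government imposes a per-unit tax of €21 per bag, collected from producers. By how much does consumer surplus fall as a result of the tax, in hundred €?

Without the tax, 210 − 3P = 4P − 168 gives 7P = 378, so P* = €54 and Q* = 48.
With the tax collected from producers, supply shifts: Qs = 4(P − 21) − 168.
New equilibrium: consumers pay €66, producers receive €45, Q = 12. (Wedge: Pb − Ps = 21.)
ΔCS is the trapezoid between Q = 12 and Q = 48 of height €12: ½ · (48 + 12) · 12 = €360.

Consumer surplus falls by €360 hundred.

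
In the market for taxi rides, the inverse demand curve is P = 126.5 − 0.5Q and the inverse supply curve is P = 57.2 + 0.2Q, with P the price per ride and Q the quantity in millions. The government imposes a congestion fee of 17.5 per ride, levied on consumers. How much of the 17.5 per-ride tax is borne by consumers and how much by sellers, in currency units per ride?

Consumers bear 12.5 per ride; sellers bear 5 per ride.

Inverting to Q(P) form: Qd = 253 − 2P; Qs = 5P − 286.
Before the tax: set 253 − 2P = 5P − 286 → P* = 77, Q* = 99.
With the tax collected from consumers, demand (in seller-price terms) shifts: Qd = 253 − 2(P + 17.5).
New equilibrium: consumers pay 89.5, sellers receive 72, Q = 74. (Wedge: Pb − Ps = 17.5.)
Burden on consumers: 12.5; on sellers: 5. (They sum to 17.5.)
The less price-elastic side of the market bears the larger share of a per-unit tax.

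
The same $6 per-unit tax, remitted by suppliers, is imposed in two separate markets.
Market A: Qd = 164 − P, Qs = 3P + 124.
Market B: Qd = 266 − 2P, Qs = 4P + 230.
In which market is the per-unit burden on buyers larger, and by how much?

Market A, by $0.5.

Market A: pre-tax P* = $10, Q* = 154; post-tax Q = 149.5; per-unit burden on buyers = $4.5.
Market B: pre-tax P* = $6, Q* = 254; post-tax Q = 246; per-unit burden on buyers = $4.
Difference: $4.5 vs $4 → market A is larger by $0.5.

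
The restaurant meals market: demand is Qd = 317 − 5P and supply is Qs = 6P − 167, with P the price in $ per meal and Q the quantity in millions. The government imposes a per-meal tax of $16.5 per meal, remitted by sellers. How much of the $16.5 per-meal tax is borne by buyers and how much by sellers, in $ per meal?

Before the tax: set 317 − 5P = 6P − 167 → P* = $44, Q* = 97.
With the tax collected from sellers, supply shifts: Qs = 6(P − 16.5) − 167.
Solving gives Q = 52 with buyers paying $53 and sellers receiving $36.5 (the $16.5 wedge).
Burden on buyers: $9; on sellers: $7.5. (They sum to $16.5.)

Buyers bear $9 per meal; sellers bear $7.5 per meal.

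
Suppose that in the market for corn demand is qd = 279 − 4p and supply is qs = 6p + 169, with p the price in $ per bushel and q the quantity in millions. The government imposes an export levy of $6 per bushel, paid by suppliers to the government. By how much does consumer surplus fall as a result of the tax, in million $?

Before the tax: set 279 − 4p = 6p + 169 → p* = $11, q* = 235.
With the tax collected from suppliers, supply shifts: qs = 6(p − 6) + 169.
Solving gives q = 220.6 with buyers paying $14.6 and suppliers receiving $8.6 (the $6 wedge).
ΔCS is the trapezoid between Q = 220.6 and Q = 235 of height $3.6: ½ · (235 + 220.6) · 3.6 = $820.08.

Consumer surplus falls by $820.08 million.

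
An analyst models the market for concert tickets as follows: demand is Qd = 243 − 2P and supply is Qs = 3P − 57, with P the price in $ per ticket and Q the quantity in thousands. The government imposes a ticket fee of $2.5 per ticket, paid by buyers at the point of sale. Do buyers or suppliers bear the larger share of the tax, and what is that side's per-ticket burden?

Without the tax, 243 − 2P = 3P − 57 gives 5P = 300, so P* = $60 and Q* = 123.
With the tax collected from buyers, demand (in seller-price terms) shifts: Qd = 243 − 2(P + 2.5).
New equilibrium: buyers pay $61.5, suppliers receive $59, Q = 120. (Wedge: Pb − Ps = 2.5.)
Per-ticket burden: buyers $1.5, suppliers $1.
Buyers take the larger share because demand is less price-elastic here (demand slope 2 vs supply slope 3).
The less price-elastic side of the market bears the larger share of a per-unit tax.

Buyers bear the larger share: $1.5 per ticket.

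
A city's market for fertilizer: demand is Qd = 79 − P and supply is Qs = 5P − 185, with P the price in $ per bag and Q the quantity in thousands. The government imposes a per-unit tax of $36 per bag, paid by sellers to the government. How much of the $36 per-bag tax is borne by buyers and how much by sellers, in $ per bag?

Buyers bear $30 per bag; sellers bear $6 per bag.

Before the tax: set 79 − P = 5P − 185 → P* = $44, Q* = 35.
With the tax collected from sellers, supply shifts: Qs = 5(P − 36) − 185.
Solving gives Q = 5 with buyers paying $74 and sellers receiving $38 (the $36 wedge).
Burden on buyers: $30; on sellers: $6. (They sum to $36.)
The less price-elastic side of the market bears the larger share of a per-unit tax.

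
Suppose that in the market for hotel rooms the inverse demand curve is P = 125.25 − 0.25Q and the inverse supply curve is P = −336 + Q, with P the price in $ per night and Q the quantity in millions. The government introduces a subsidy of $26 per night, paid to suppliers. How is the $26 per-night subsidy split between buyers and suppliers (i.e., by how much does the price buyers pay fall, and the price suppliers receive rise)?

Inverting to Q(P) form: Qd = 501 − 4P; Qs = P + 336.
Without the subsidy, 501 − 4P = P + 336 gives 5P = 165, so P* = $33 and Q* = 369.
With a per-unit subsidy paid to suppliers, each receives P + 26 per unit sold, so supply becomes Qs = (P + 26) + 336.
New equilibrium: buyers pay $27.8, suppliers receive $53.8, Q = 389.8. (Wedge: Pb − Ps = −26.)
Gain to buyers: $5.2; to suppliers: $20.8. (They sum to $26.)

Buyers gain $5.2 per night; suppliers gain $20.8 per night.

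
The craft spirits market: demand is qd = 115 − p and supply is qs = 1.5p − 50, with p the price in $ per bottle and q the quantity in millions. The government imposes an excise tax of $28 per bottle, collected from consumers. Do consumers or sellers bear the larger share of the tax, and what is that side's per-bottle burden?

Before the tax: set 115 − p = 1.5p − 50 → p* = $66, q* = 49.
With the tax collected from consumers, demand (in seller-price terms) shifts: qd = 115 − (p + 28).
New equilibrium: consumers pay $82.8, sellers receive $54.8, q = 32.2. (Wedge: pb − ps = 28.)
Per-bottle burden: consumers $16.8, sellers $11.2.
Consumers take the larger share because demand is less price-elastic here (demand slope 1 vs supply slope 1.5).

Consumers bear the larger share: $16.8 per bottle.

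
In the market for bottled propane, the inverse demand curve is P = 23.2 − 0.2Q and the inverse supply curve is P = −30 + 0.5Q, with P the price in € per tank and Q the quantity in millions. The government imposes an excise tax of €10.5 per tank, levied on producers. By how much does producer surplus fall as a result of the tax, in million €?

Rewrite in direct form: Qd = 116 − 5P and Qs = 2P + 60.
Before the tax: set 116 − 5P = 2P + 60 → P* = €8, Q* = 76.
With the tax collected from producers, supply shifts: Qs = 2(P − 10.5) + 60.
Solving gives Q = 61 with consumers paying €11 and producers receiving €0.5 (the €10.5 wedge).
ΔPS is the trapezoid between Q = 61 and Q = 76 of height €7.5: ½ · (76 + 61) · 7.5 = €513.75.

Producer surplus falls by €513.75 million.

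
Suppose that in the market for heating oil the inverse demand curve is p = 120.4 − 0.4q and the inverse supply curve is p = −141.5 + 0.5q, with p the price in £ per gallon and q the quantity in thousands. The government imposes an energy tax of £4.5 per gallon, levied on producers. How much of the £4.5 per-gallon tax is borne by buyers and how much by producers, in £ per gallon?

Inverting to q(p) form: qd = 301 − 2.5p; qs = 2p + 283.
Before the tax: set 301 − 2.5p = 2p + 283 → p* = £4, q* = 291.
With the tax collected from producers, supply shifts: qs = 2(p − 4.5) + 283.
New equilibrium: buyers pay £6, producers receive £1.5, q = 286. (Wedge: pb − ps = 4.5.)
Burden on buyers: £2; on producers: £2.5. (They sum to £4.5.)
The less price-elastic side of the market bears the larger share of a per-unit tax.

Buyers bear £2 per gallon; producers bear £2.5 per gallon.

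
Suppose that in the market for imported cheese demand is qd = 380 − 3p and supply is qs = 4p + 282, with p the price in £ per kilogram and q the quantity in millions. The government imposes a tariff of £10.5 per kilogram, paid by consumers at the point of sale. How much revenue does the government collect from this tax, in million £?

Before the tax: set 380 − 3p = 4p + 282 → p* = £14, q* = 338.
With the tax collected from consumers, demand (in seller-price terms) shifts: qd = 380 − 3(p + 10.5).
New equilibrium: consumers pay £20, sellers receive £9.5, q = 320. (Wedge: pb − ps = 10.5.)
Revenue = t · Q = 10.5 · 320 = £3360.

Tax revenue = £3360 million.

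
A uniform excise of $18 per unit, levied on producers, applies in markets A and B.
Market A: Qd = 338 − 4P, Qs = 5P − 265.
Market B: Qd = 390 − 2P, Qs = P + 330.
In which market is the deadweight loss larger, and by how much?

Market A, by $252.

Market A: pre-tax P* = $67, Q* = 70; post-tax Q = 30; deadweight loss = $360.
Market B: pre-tax P* = $20, Q* = 350; post-tax Q = 338; deadweight loss = $108.
Difference: $360 vs $108 → market A is larger by $252.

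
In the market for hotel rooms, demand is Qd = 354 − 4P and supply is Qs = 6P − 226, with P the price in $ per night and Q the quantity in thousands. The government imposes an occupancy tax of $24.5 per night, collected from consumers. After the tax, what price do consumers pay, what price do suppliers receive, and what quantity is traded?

Consumers pay $72.7; suppliers receive $48.2; quantity = 63.2.

Without the tax, 354 − 4P = 6P − 226 gives 10P = 580, so P* = $58 and Q* = 122.
With the tax collected from consumers, demand (in seller-price terms) shifts: Qd = 354 − 4(P + 24.5).
Solving gives Q = 63.2 with consumers paying $72.7 and suppliers receiving $48.2 (the $24.5 wedge).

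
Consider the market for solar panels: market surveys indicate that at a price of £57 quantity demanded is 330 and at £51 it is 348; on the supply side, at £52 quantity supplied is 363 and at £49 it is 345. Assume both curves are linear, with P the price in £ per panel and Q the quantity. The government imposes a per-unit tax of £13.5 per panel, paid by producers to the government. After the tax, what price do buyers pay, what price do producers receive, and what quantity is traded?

Demand slope: (348 − 330)/(51 − 57) = -3, so Qd = 501 − 3P.
Supply slope: (345 − 363)/(49 − 52) = 6, so Qs = 6P + 51.
Before the tax: set 501 − 3P = 6P + 51 → P* = £50, Q* = 351.
With the tax collected from producers, supply shifts: Qs = 6(P − 13.5) + 51.
Solving gives Q = 324 with buyers paying £59 and producers receiving £45.5 (the £13.5 wedge).

Buyers pay £59; producers receive £45.5; quantity = 324.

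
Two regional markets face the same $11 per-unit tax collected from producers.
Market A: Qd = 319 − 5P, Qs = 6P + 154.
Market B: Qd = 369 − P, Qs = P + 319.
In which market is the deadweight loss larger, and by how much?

Market A: pre-tax P* = $15, Q* = 244; post-tax Q = 214; deadweight loss = $165.
Market B: pre-tax P* = $25, Q* = 344; post-tax Q = 338.5; deadweight loss = $30.25.
Difference: $165 vs $30.25 → market A is larger by $134.75.

Market A, by $134.75.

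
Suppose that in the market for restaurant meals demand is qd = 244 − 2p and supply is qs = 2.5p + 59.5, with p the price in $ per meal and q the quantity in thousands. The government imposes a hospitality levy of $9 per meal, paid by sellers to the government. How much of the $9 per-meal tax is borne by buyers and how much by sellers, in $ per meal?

Without the tax, 244 − 2p = 2.5p + 59.5 gives 4.5p = 184.5, so p* = $41 and q* = 162.
With the tax collected from sellers, supply shifts: qs = 2.5(p − 9) + 59.5.
Solving gives q = 152 with buyers paying $46 and sellers receiving $37 (the $9 wedge).
Burden on buyers: $5; on sellers: $4. (They sum to $9.)

Buyers bear $5 per meal; sellers bear $4 per meal.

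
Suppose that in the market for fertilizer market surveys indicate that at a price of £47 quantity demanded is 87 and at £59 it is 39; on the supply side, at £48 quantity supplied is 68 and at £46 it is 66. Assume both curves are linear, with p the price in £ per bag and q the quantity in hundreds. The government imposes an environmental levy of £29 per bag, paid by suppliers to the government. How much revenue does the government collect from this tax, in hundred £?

Demand slope: (39 − 87)/(59 − 47) = -4, so qd = 275 − 4p.
Supply slope: (66 − 68)/(46 − 48) = 1, so qs = p + 20.
Before the tax: set 275 − 4p = p + 20 → p* = £51, q* = 71.
With the tax collected from suppliers, supply shifts: qs = (p − 29) + 20.
New equilibrium: buyers pay £56.8, suppliers receive £27.8, q = 47.8. (Wedge: pb − ps = 29.)
Revenue = t · Q = 29 · 47.8 = £1386.2.

Tax revenue = £1386.2 hundred.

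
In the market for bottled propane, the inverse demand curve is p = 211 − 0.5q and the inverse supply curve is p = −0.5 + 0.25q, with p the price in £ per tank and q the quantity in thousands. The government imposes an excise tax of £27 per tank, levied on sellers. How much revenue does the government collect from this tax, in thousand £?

Tax revenue = £6642 thousand.

Rewrite in direct form: qd = 422 − 2p and qs = 4p + 2.
Without the tax, 422 − 2p = 4p + 2 gives 6p = 420, so p* = £70 and q* = 282.
With the tax collected from sellers, supply shifts: qs = 4(p − 27) + 2.
Solving gives q = 246 with buyers paying £88 and sellers receiving £61 (the £27 wedge).
Revenue = t · Q = 27 · 246 = £6642.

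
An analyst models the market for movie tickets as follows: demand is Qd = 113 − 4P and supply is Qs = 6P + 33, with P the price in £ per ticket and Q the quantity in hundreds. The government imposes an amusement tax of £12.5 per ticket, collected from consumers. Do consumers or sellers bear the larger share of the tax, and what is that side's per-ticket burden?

Without the tax, 113 − 4P = 6P + 33 gives 10P = 80, so P* = £8 and Q* = 81.
With the tax collected from consumers, demand (in seller-price terms) shifts: Qd = 113 − 4(P + 12.5).
Solving gives Q = 51 with consumers paying £15.5 and sellers receiving £3 (the £12.5 wedge).
Per-ticket burden: consumers £7.5, sellers £5.
Consumers take the larger share because demand is less price-elastic here (demand slope 4 vs supply slope 6).

Consumers bear the larger share: £7.5 per ticket.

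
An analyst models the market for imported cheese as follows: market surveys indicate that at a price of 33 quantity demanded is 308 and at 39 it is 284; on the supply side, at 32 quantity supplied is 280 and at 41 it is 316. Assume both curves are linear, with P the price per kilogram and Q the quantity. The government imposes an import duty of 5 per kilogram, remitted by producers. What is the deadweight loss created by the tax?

Deadweight loss = 25.

Demand slope: (284 − 308)/(39 − 33) = -4, so Qd = 440 − 4P.
Supply slope: (316 − 280)/(41 − 32) = 4, so Qs = 4P + 152.
Without the tax, 440 − 4P = 4P + 152 gives 8P = 288, so P* = 36 and Q* = 296.
With the tax collected from producers, supply shifts: Qs = 4(P − 5) + 152.
Solving gives Q = 286 with buyers paying 38.5 and producers receiving 33.5 (the 5 wedge).
Quantity falls by |ΔQ| = |296 − 286| = 10.
DWL = ½ · t · |ΔQ| = ½ · 5 · 10 = 25.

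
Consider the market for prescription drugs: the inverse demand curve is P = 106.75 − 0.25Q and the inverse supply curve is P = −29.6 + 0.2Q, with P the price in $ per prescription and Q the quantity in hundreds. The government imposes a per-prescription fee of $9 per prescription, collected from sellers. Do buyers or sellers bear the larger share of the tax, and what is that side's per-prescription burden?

Rewrite in direct form: Qd = 427 − 4P and Qs = 5P + 148.
Before the tax: set 427 − 4P = 5P + 148 → P* = $31, Q* = 303.
With the tax collected from sellers, supply shifts: Qs = 5(P − 9) + 148.
New equilibrium: buyers pay $36, sellers receive $27, Q = 283. (Wedge: Pb − Ps = 9.)
Per-prescription burden: buyers $5, sellers $4.
Buyers take the larger share because demand is less price-elastic here (demand slope 4 vs supply slope 5).

Buyers bear the larger share: $5 per prescription.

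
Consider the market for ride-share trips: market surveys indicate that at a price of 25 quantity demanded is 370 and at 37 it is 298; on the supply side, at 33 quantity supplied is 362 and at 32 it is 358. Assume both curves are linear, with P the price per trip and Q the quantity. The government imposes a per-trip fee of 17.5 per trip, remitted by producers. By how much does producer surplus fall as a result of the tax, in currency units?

Producer surplus falls by 3412.5.

Demand slope: (298 − 370)/(37 − 25) = -6, so Qd = 520 − 6P.
Supply slope: (358 − 362)/(32 − 33) = 4, so Qs = 4P + 230.
Before the tax: set 520 − 6P = 4P + 230 → P* = 29, Q* = 346.
With the tax collected from producers, supply shifts: Qs = 4(P − 17.5) + 230.
New equilibrium: buyers pay 36, producers receive 18.5, Q = 304. (Wedge: Pb − Ps = 17.5.)
ΔPS is the trapezoid between Q = 304 and Q = 346 of height 10.5: ½ · (346 + 304) · 10.5 = 3412.5.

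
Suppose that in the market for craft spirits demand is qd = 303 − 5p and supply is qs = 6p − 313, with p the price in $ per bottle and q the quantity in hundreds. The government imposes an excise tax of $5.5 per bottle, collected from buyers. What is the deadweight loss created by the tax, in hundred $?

Deadweight loss = $41.25 hundred.

Without the tax, 303 − 5p = 6p − 313 gives 11p = 616, so p* = $56 and q* = 23.
With the tax collected from buyers, demand (in seller-price terms) shifts: qd = 303 − 5(p + 5.5).
New equilibrium: buyers pay $59, suppliers receive $53.5, q = 8. (Wedge: pb − ps = 5.5.)
Quantity falls by |ΔQ| = |23 − 8| = 15.
DWL = ½ · t · |ΔQ| = ½ · 5.5 · 15 = $41.25.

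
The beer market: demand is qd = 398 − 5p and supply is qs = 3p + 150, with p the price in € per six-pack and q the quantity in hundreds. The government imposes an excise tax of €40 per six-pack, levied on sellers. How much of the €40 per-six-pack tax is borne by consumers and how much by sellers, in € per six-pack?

Consumers bear €15 per six-pack; sellers bear €25 per six-pack.

Without the tax, 398 − 5p = 3p + 150 gives 8p = 248, so p* = €31 and q* = 243.
With the tax collected from sellers, supply shifts: qs = 3(p − 40) + 150.
New equilibrium: consumers pay €46, sellers receive €6, q = 168. (Wedge: pb − ps = 40.)
Burden on consumers: €15; on sellers: €25. (They sum to €40.)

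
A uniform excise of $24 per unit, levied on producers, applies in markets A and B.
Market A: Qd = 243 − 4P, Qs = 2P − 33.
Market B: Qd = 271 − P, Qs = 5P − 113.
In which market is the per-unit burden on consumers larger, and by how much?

Market A: pre-tax P* = $46, Q* = 59; post-tax Q = 27; per-unit burden on consumers = $8.
Market B: pre-tax P* = $64, Q* = 207; post-tax Q = 187; per-unit burden on consumers = $20.
Difference: $8 vs $20 → market B is larger by $12.

Market B, by $12.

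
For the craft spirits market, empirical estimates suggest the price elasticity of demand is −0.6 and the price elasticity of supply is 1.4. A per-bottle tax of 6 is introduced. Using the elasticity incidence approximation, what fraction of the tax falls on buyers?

Incidence ratio: buyers' share ≈ εs / (εs + |εd|) = 1.4 / (1.4 + 0.6) = 0.7.
Supply is the more elastic side, so buyers bear the larger share.

Buyers' share ≈ 0.7.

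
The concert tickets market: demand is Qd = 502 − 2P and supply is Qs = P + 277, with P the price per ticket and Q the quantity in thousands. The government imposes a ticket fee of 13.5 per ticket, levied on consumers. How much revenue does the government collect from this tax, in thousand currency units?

Without the tax, 502 − 2P = P + 277 gives 3P = 225, so P* = 75 and Q* = 352.
With the tax collected from consumers, demand (in seller-price terms) shifts: Qd = 502 − 2(P + 13.5).
Solving gives Q = 343 with consumers paying 79.5 and sellers receiving 66 (the 13.5 wedge).
Revenue = t · Q = 13.5 · 343 = 4630.5.

Tax revenue = 4630.5 thousand.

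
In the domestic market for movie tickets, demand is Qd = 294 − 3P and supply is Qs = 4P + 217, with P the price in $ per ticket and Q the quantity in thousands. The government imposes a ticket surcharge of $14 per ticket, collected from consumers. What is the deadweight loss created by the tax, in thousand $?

Deadweight loss = $168 thousand.

Before the tax: set 294 − 3P = 4P + 217 → P* = $11, Q* = 261.
With the tax collected from consumers, demand (in seller-price terms) shifts: Qd = 294 − 3(P + 14).
Solving gives Q = 237 with consumers paying $19 and producers receiving $5 (the $14 wedge).
Quantity falls by |ΔQ| = |261 − 237| = 24.
DWL = ½ · t · |ΔQ| = ½ · 14 · 24 = $168.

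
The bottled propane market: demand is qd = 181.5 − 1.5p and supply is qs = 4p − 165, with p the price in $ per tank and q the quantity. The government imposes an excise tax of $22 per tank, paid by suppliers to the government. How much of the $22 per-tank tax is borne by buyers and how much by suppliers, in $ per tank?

Buyers bear $16 per tank; suppliers bear $6 per tank.

Before the tax: set 181.5 − 1.5p = 4p − 165 → p* = $63, q* = 87.
With the tax collected from suppliers, supply shifts: qs = 4(p − 22) − 165.
Solving gives q = 63 with buyers paying $79 and suppliers receiving $57 (the $22 wedge).
Burden on buyers: $16; on suppliers: $6. (They sum to $22.)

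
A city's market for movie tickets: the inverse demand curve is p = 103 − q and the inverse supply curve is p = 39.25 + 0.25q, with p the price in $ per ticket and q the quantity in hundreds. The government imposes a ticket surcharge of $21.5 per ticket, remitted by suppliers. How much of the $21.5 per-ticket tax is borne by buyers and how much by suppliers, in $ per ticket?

Buyers bear $17.2 per ticket; suppliers bear $4.3 per ticket.

Inverting to q(p) form: qd = 103 − p; qs = 4p − 157.
Before the tax: set 103 − p = 4p − 157 → p* = $52, q* = 51.
With the tax collected from suppliers, supply shifts: qs = 4(p − 21.5) − 157.
Solving gives q = 33.8 with buyers paying $69.2 and suppliers receiving $47.7 (the $21.5 wedge).
Burden on buyers: $17.2; on suppliers: $4.3. (They sum to $21.5.)
The less price-elastic side of the market bears the larger share of a per-unit tax.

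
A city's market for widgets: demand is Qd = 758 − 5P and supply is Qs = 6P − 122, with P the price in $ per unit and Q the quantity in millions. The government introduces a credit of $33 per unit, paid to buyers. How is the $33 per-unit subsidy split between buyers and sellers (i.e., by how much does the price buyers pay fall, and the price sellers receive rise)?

Without the subsidy, 758 − 5P = 6P − 122 gives 11P = 880, so P* = $80 and Q* = 358.
With a per-unit subsidy paid to buyers, each effectively pays P − 33, so demand becomes Qd = 758 − 5(P − 33).
New equilibrium: buyers pay $62, sellers receive $95, Q = 448. (Wedge: Pb − Ps = −33.)
Gain to buyers: $18; to sellers: $15. (They sum to $33.)

Buyers gain $18 per unit; sellers gain $15 per unit.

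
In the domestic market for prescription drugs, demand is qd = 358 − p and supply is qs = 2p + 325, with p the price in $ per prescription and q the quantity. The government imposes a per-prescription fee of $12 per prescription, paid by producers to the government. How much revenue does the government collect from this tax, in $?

Tax revenue = $4068.

Without the tax, 358 − p = 2p + 325 gives 3p = 33, so p* = $11 and q* = 347.
With the tax collected from producers, supply shifts: qs = 2(p − 12) + 325.
New equilibrium: consumers pay $19, producers receive $7, q = 339. (Wedge: pb − ps = 12.)
Revenue = t · Q = 12 · 339 = $4068.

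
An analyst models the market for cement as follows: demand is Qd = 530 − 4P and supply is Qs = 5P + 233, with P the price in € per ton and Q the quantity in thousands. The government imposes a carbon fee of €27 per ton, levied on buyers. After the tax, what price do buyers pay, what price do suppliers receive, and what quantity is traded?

Buyers pay €48; suppliers receive €21; quantity = 338.

Without the tax, 530 − 4P = 5P + 233 gives 9P = 297, so P* = €33 and Q* = 398.
With the tax collected from buyers, demand (in seller-price terms) shifts: Qd = 530 − 4(P + 27).
Solving gives Q = 338 with buyers paying €48 and suppliers receiving €21 (the €27 wedge).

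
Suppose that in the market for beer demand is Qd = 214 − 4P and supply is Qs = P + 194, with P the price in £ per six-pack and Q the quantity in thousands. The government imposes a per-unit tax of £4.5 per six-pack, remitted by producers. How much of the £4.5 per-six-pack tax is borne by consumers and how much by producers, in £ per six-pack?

Consumers bear £0.9 per six-pack; producers bear £3.6 per six-pack.

Before the tax: set 214 − 4P = P + 194 → P* = £4, Q* = 198.
With the tax collected from producers, supply shifts: Qs = (P − 4.5) + 194.
New equilibrium: consumers pay £4.9, producers receive £0.4, Q = 194.4. (Wedge: Pb − Ps = 4.5.)
Burden on consumers: £0.9; on producers: £3.6. (They sum to £4.5.)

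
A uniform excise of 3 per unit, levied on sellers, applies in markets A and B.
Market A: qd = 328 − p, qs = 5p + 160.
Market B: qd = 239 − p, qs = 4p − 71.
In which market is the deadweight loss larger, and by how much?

Market A, by 0.15.

Market A: pre-tax p* = 28, q* = 300; post-tax q = 297.5; deadweight loss = 3.75.
Market B: pre-tax p* = 62, q* = 177; post-tax q = 174.6; deadweight loss = 3.6.
Difference: 3.75 vs 3.6 → market A is larger by 0.15.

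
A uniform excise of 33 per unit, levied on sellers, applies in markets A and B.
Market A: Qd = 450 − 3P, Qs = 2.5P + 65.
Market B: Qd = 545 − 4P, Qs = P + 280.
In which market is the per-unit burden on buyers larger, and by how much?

Market A, by 8.4.

Market A: pre-tax P* = 70, Q* = 240; post-tax Q = 195; per-unit burden on buyers = 15.
Market B: pre-tax P* = 53, Q* = 333; post-tax Q = 306.6; per-unit burden on buyers = 6.6.
Difference: 15 vs 6.6 → market A is larger by 8.4.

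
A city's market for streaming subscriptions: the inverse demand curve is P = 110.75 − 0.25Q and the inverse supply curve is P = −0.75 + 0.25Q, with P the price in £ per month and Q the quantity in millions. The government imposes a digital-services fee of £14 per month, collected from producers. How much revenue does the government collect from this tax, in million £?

Inverting to Q(P) form: Qd = 443 − 4P; Qs = 4P + 3.
Before the tax: set 443 − 4P = 4P + 3 → P* = £55, Q* = 223.
With the tax collected from producers, supply shifts: Qs = 4(P − 14) + 3.
Solving gives Q = 195 with buyers paying £62 and producers receiving £48 (the £14 wedge).
Revenue = t · Q = 14 · 195 = £2730.

Tax revenue = £2730 million.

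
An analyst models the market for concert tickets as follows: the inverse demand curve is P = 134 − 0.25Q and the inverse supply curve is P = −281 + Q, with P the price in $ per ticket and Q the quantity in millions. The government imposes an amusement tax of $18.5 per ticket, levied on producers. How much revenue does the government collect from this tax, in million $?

Tax revenue = $5868.2 million.

Inverting to Q(P) form: Qd = 536 − 4P; Qs = P + 281.
Before the tax: set 536 − 4P = P + 281 → P* = $51, Q* = 332.
With the tax collected from producers, supply shifts: Qs = (P − 18.5) + 281.
New equilibrium: consumers pay $54.7, producers receive $36.2, Q = 317.2. (Wedge: Pb − Ps = 18.5.)
Revenue = t · Q = 18.5 · 317.2 = $5868.2.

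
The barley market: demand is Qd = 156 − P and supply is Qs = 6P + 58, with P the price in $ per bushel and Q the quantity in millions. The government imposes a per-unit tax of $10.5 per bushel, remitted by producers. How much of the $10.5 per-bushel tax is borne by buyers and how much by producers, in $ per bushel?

Without the tax, 156 − P = 6P + 58 gives 7P = 98, so P* = $14 and Q* = 142.
With the tax collected from producers, supply shifts: Qs = 6(P − 10.5) + 58.
Solving gives Q = 133 with buyers paying $23 and producers receiving $12.5 (the $10.5 wedge).
Burden on buyers: $9; on producers: $1.5. (They sum to $10.5.)

Buyers bear $9 per bushel; producers bear $1.5 per bushel.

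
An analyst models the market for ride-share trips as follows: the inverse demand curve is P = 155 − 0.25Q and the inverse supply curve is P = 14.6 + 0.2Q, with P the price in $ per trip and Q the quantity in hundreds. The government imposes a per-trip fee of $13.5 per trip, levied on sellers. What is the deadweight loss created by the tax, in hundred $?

Inverting to Q(P) form: Qd = 620 − 4P; Qs = 5P − 73.
Without the tax, 620 − 4P = 5P − 73 gives 9P = 693, so P* = $77 and Q* = 312.
With the tax collected from sellers, supply shifts: Qs = 5(P − 13.5) − 73.
New equilibrium: consumers pay $84.5, sellers receive $71, Q = 282. (Wedge: Pb − Ps = 13.5.)
Quantity falls by |ΔQ| = |312 − 282| = 30.
DWL = ½ · t · |ΔQ| = ½ · 13.5 · 30 = $202.5.

Deadweight loss = $202.5 hundred.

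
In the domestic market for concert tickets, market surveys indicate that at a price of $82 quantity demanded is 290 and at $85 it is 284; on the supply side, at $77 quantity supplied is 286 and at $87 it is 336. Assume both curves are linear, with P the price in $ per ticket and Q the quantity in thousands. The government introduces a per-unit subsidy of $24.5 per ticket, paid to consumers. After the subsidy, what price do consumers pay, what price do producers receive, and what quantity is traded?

Consumers pay $61.5; producers receive $86; quantity = 331.

Demand slope: (284 − 290)/(85 − 82) = -2, so Qd = 454 − 2P.
Supply slope: (336 − 286)/(87 − 77) = 5, so Qs = 5P − 99.
Without the subsidy, 454 − 2P = 5P − 99 gives 7P = 553, so P* = $79 and Q* = 296.
With a per-unit subsidy paid to consumers, each effectively pays P − 24.5, so demand becomes Qd = 454 − 2(P − 24.5).
New equilibrium: consumers pay $61.5, producers receive $86, Q = 331. (Wedge: Pb − Ps = −24.5.)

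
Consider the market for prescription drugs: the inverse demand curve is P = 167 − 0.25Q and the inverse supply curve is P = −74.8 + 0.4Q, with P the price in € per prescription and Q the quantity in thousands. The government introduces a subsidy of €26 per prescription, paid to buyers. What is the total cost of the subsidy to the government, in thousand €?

Government outlay = €10712 thousand.

Inverting to Q(P) form: Qd = 668 − 4P; Qs = 2.5P + 187.
Without the subsidy, 668 − 4P = 2.5P + 187 gives 6.5P = 481, so P* = €74 and Q* = 372.
With a per-unit subsidy paid to buyers, each effectively pays P − 26, so demand becomes Qd = 668 − 4(P − 26).
Solving gives Q = 412 with buyers paying €64 and producers receiving €90 (the €26 wedge).
Outlay = t · Q = 26 · 412 = €10712.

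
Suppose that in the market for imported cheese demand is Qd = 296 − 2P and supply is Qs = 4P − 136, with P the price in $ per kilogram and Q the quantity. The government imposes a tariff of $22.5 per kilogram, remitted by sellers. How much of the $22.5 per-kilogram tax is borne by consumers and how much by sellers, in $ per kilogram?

Without the tax, 296 − 2P = 4P − 136 gives 6P = 432, so P* = $72 and Q* = 152.
With the tax collected from sellers, supply shifts: Qs = 4(P − 22.5) − 136.
New equilibrium: consumers pay $87, sellers receive $64.5, Q = 122. (Wedge: Pb − Ps = 22.5.)
Burden on consumers: $15; on sellers: $7.5. (They sum to $22.5.)

Consumers bear $15 per kilogram; sellers bear $7.5 per kilogram.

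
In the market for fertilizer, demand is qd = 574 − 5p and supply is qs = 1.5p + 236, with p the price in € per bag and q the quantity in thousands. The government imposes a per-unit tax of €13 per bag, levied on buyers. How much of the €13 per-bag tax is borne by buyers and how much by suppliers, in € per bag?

Without the tax, 574 − 5p = 1.5p + 236 gives 6.5p = 338, so p* = €52 and q* = 314.
With the tax collected from buyers, demand (in seller-price terms) shifts: qd = 574 − 5(p + 13).
New equilibrium: buyers pay €55, suppliers receive €42, q = 299. (Wedge: pb − ps = 13.)
Burden on buyers: €3; on suppliers: €10. (They sum to €13.)
The less price-elastic side of the market bears the larger share of a per-unit tax.

Buyers bear €3 per bag; suppliers bear €10 per bag.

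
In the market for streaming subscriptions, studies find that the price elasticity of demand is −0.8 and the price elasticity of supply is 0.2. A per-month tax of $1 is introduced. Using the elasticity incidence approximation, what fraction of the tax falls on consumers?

Consumers' share ≈ 0.2.

Incidence ratio: consumers' share ≈ εs / (εs + |εd|) = 0.2 / (0.2 + 0.8) = 0.2.
Supply is the less elastic side, so consumers bear the smaller share.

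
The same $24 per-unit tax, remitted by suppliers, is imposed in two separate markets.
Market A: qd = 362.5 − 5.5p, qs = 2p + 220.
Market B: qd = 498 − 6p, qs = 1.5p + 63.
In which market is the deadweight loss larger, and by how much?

Market A: pre-tax p* = $19, q* = 258; post-tax q = 222.8; deadweight loss = $422.4.
Market B: pre-tax p* = $58, q* = 150; post-tax q = 121.2; deadweight loss = $345.6.
Difference: $422.4 vs $345.6 → market A is larger by $76.8.

Market A, by $76.8.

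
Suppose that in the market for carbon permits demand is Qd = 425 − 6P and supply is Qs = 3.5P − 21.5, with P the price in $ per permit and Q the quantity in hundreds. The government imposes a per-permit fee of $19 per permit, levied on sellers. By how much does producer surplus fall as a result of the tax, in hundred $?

Producer surplus falls by $1464 hundred.

Without the tax, 425 − 6P = 3.5P − 21.5 gives 9.5P = 446.5, so P* = $47 and Q* = 143.
With the tax collected from sellers, supply shifts: Qs = 3.5(P − 19) − 21.5.
New equilibrium: consumers pay $54, sellers receive $35, Q = 101. (Wedge: Pb − Ps = 19.)
ΔPS is the trapezoid between Q = 101 and Q = 143 of height $12: ½ · (143 + 101) · 12 = $1464.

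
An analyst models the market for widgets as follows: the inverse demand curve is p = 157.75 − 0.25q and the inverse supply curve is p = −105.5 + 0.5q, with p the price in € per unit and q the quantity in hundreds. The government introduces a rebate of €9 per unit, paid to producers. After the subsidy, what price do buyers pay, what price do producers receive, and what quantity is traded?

Inverting to q(p) form: qd = 631 − 4p; qs = 2p + 211.
Before the subsidy: set 631 − 4p = 2p + 211 → p* = €70, q* = 351.
With a per-unit subsidy paid to producers, each receives p + 9 per unit sold, so supply becomes qs = 2(p + 9) + 211.
Solving gives q = 363 with buyers paying €67 and producers receiving €76 (the €9 wedge).

Buyers pay €67; producers receive €76; quantity = 363.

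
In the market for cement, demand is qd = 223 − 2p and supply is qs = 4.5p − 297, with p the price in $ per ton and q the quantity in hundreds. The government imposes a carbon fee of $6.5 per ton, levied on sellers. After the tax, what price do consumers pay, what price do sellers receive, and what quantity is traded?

Consumers pay $84.5; sellers receive $78; quantity = 54.

Without the tax, 223 − 2p = 4.5p − 297 gives 6.5p = 520, so p* = $80 and q* = 63.
With the tax collected from sellers, supply shifts: qs = 4.5(p − 6.5) − 297.
Solving gives q = 54 with consumers paying $84.5 and sellers receiving $78 (the $6.5 wedge).
The less price-elastic side of the market bears the larger share of a per-unit tax.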